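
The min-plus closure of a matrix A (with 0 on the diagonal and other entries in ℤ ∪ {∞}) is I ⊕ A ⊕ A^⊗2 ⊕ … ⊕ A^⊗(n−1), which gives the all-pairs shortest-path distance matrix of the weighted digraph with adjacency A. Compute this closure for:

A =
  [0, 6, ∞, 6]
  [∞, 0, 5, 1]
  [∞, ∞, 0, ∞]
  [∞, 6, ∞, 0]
Closure =
  [0, 6, 11, 6]
  [∞, 0, 5, 1]
  [∞, ∞, 0, ∞]
  [∞, 6, 11, 0]

This is the Floyd-Warshall all-pairs shortest-path computation. For each intermediate vertex k = 0, 1, …, 3, update dist[i][j] ← min(dist[i][j], dist[i][k] + dist[k][j]). The final matrix gives, for each (i, j), the minimum total weight of any directed path from i to j (possibly empty when i = j).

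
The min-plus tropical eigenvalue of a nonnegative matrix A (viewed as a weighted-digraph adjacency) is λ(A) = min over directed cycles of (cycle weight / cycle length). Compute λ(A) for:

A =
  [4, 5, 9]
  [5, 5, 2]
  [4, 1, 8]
λ(A) = 3/2

Enumerate directed cycles and compute their means (weight / length). Sample:
  cycle 0 → 0: weight = 4, length = 1, mean = 4/1 ≈ 4.000
  cycle 1 → 1: weight = 5, length = 1, mean = 5/1 ≈ 5.000
  cycle 2 → 2: weight = 8, length = 1, mean = 8/1 ≈ 8.000
  cycle 0 → 1 → 0: weight = 10, length = 2, mean = 10/2 ≈ 5.000
  cycle 0 → 2 → 0: weight = 13, length = 2, mean = 13/2 ≈ 6.500
  cycle 1 → 0 → 1: weight = 10, length = 2, mean = 10/2 ≈ 5.000
Minimum mean = 1.500, attained e.g. along the cycle 1 → 2 → 1 with weight 3 and length 2. So λ(A) = 3/2 = 3/2.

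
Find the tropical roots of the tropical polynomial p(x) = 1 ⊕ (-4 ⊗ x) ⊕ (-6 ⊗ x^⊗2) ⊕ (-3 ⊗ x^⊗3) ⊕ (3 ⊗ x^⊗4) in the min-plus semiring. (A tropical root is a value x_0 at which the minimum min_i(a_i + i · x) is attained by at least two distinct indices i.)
Roots: {-6, -3, 2, 5}

Each tropical root is a break point of the lower envelope of the lines y = a_i + i · x (there are 5 lines, with slopes 0, 1, ..., 4). Only the lines that attain the minimum somewhere contribute to roots; other lines are dominated. Here the surviving (envelope) indices are i = 4, i = 3, i = 2, i = 1, i = 0.
Intersections between consecutive envelope lines give the roots: for adjacent envelope indices i < j the intersection is x = (a_i − a_j) / (j − i). Reading off the sorted break points: {-6, -3, 2, 5}.
Verification: at each break x_0, at least two indices attain the minimum of min_i(a_i + i · x_0).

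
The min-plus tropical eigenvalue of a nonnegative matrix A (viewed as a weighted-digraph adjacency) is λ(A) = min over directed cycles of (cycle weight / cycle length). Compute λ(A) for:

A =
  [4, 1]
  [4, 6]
λ(A) = 5/2

Enumerate directed cycles and compute their means (weight / length). Sample:
  cycle 0 → 0: weight = 4, length = 1, mean = 4/1 ≈ 4.000
  cycle 1 → 1: weight = 6, length = 1, mean = 6/1 ≈ 6.000
  cycle 0 → 1 → 0: weight = 5, length = 2, mean = 5/2 ≈ 2.500
  cycle 1 → 0 → 1: weight = 5, length = 2, mean = 5/2 ≈ 2.500
Minimum mean = 2.500, attained e.g. along the cycle 0 → 1 → 0 with weight 5 and length 2. So λ(A) = 5/2 = 5/2.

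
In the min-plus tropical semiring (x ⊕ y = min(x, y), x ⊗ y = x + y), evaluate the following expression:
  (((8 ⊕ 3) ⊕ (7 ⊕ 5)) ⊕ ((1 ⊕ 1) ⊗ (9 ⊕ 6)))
(((8 ⊕ 3) ⊕ (7 ⊕ 5)) ⊕ ((1 ⊕ 1) ⊗ (9 ⊕ 6))) = 3

Expand innermost to outermost. Recall ⊕ takes the minimum of its arguments and ⊗ takes their sum. Working out the expression (((8 ⊕ 3) ⊕ (7 ⊕ 5)) ⊕ ((1 ⊕ 1) ⊗ (9 ⊕ 6))) gives 3.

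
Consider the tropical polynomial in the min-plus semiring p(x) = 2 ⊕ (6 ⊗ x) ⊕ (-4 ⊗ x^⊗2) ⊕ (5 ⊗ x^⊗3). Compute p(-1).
p(-1) = -6

A tropical monomial a ⊗ x^⊗i evaluates to a + i · x. Evaluating each term at x = -1:
  Term 0 contributes 2 + 0 · -1 = 2
  Term 1 contributes 6 + 1 · -1 = 5
  Term 2 contributes -4 + 2 · -1 = -6
  Term 3 contributes 5 + 3 · -1 = 2
p(-1) = ⊕ of these = min[2, 5, -6, 2] = -6.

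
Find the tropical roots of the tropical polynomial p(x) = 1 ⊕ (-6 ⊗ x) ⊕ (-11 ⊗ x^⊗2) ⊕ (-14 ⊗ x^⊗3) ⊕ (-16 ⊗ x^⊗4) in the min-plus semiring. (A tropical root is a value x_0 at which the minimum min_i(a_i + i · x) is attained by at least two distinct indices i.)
Roots: {2, 3, 5, 7}

Each tropical root is a break point of the lower envelope of the lines y = a_i + i · x (there are 5 lines, with slopes 0, 1, ..., 4). Only the lines that attain the minimum somewhere contribute to roots; other lines are dominated. Here the surviving (envelope) indices are i = 4, i = 3, i = 2, i = 1, i = 0.
Intersections between consecutive envelope lines give the roots: for adjacent envelope indices i < j the intersection is x = (a_i − a_j) / (j − i). Reading off the sorted break points: {2, 3, 5, 7}.
Verification: at each break x_0, at least two indices attain the minimum of min_i(a_i + i · x_0).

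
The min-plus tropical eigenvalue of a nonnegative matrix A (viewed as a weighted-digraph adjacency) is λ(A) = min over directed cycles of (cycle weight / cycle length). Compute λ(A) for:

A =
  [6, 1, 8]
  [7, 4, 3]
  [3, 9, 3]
λ(A) = 7/3

Enumerate directed cycles and compute their means (weight / length). Sample:
  cycle 0 → 0: weight = 6, length = 1, mean = 6/1 ≈ 6.000
  cycle 1 → 1: weight = 4, length = 1, mean = 4/1 ≈ 4.000
  cycle 2 → 2: weight = 3, length = 1, mean = 3/1 ≈ 3.000
  cycle 0 → 1 → 0: weight = 8, length = 2, mean = 8/2 ≈ 4.000
  cycle 0 → 2 → 0: weight = 11, length = 2, mean = 11/2 ≈ 5.500
  cycle 1 → 0 → 1: weight = 8, length = 2, mean = 8/2 ≈ 4.000
Minimum mean = 2.333, attained e.g. along the cycle 0 → 1 → 2 → 0 with weight 7 and length 3. So λ(A) = 7/3 = 7/3.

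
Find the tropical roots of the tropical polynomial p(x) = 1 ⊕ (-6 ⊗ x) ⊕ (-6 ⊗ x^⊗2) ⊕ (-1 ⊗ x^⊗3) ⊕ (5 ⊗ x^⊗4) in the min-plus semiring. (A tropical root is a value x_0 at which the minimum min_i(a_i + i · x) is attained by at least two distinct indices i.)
Roots: {-6, -5, 0, 7}

Each tropical root is a break point of the lower envelope of the lines y = a_i + i · x (there are 5 lines, with slopes 0, 1, ..., 4). Only the lines that attain the minimum somewhere contribute to roots; other lines are dominated. Here the surviving (envelope) indices are i = 4, i = 3, i = 2, i = 1, i = 0.
Intersections between consecutive envelope lines give the roots: for adjacent envelope indices i < j the intersection is x = (a_i − a_j) / (j − i). Reading off the sorted break points: {-6, -5, 0, 7}.
Verification: at each break x_0, at least two indices attain the minimum of min_i(a_i + i · x_0).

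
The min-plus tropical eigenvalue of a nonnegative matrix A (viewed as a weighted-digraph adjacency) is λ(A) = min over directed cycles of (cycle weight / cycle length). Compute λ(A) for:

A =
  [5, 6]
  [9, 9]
λ(A) = 5

Enumerate directed cycles and compute their means (weight / length). Sample:
  cycle 0 → 0: weight = 5, length = 1, mean = 5/1 ≈ 5.000
  cycle 1 → 1: weight = 9, length = 1, mean = 9/1 ≈ 9.000
  cycle 0 → 1 → 0: weight = 15, length = 2, mean = 15/2 ≈ 7.500
  cycle 1 → 0 → 1: weight = 15, length = 2, mean = 15/2 ≈ 7.500
Minimum mean = 5.000, attained e.g. along the cycle 0 → 0 with weight 5 and length 1. So λ(A) = 5/1 = 5.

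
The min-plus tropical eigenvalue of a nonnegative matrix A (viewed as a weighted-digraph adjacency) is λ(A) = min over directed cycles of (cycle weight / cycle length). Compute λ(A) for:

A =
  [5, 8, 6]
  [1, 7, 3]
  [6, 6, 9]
λ(A) = 13/3

Enumerate directed cycles and compute their means (weight / length). Sample:
  cycle 0 → 0: weight = 5, length = 1, mean = 5/1 ≈ 5.000
  cycle 1 → 1: weight = 7, length = 1, mean = 7/1 ≈ 7.000
  cycle 2 → 2: weight = 9, length = 1, mean = 9/1 ≈ 9.000
  cycle 0 → 1 → 0: weight = 9, length = 2, mean = 9/2 ≈ 4.500
  cycle 0 → 2 → 0: weight = 12, length = 2, mean = 12/2 ≈ 6.000
  cycle 1 → 0 → 1: weight = 9, length = 2, mean = 9/2 ≈ 4.500
Minimum mean = 4.333, attained e.g. along the cycle 0 → 2 → 1 → 0 with weight 13 and length 3. So λ(A) = 13/3 = 13/3.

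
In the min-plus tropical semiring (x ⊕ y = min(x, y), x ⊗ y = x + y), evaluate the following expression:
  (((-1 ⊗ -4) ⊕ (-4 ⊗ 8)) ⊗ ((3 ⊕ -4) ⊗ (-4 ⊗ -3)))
(((-1 ⊗ -4) ⊕ (-4 ⊗ 8)) ⊗ ((3 ⊕ -4) ⊗ (-4 ⊗ -3))) = -16

Expand innermost to outermost. Recall ⊕ takes the minimum of its arguments and ⊗ takes their sum. Working out the expression (((-1 ⊗ -4) ⊕ (-4 ⊗ 8)) ⊗ ((3 ⊕ -4) ⊗ (-4 ⊗ -3))) gives -16.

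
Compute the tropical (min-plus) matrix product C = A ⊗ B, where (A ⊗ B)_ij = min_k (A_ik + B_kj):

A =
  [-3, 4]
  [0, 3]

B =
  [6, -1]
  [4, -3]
A ⊗ B =
  [3, -4]
  [6, -1]

Apply the min-plus product entry-by-entry:
  C[0][0] = min over k of (A[0][0] + B[0][0] = -3 + 6 = 3, A[0][1] + B[1][0] = 4 + 4 = 8) = 3 (attained at k = 0)
  C[0][1] = min over k of (A[0][0] + B[0][1] = -3 + -1 = -4, A[0][1] + B[1][1] = 4 + -3 = 1) = -4 (attained at k = 0)
  C[1][0] = min over k of (A[1][0] + B[0][0] = 0 + 6 = 6, A[1][1] + B[1][0] = 3 + 4 = 7) = 6 (attained at k = 0)
  C[1][1] = min over k of (A[1][0] + B[0][1] = 0 + -1 = -1, A[1][1] + B[1][1] = 3 + -3 = 0) = -1 (attained at k = 0)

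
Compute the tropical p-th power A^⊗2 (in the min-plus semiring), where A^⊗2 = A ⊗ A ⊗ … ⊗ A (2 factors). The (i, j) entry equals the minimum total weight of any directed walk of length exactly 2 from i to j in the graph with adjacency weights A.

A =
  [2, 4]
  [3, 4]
A^⊗2 =
  [4, 6]
  [5, 7]

Each entry (A^⊗2)_ij equals the minimum over all length-2 walks i = v_0 → v_1 → … → v_2 = j of Σ_t A[v_t][v_{t+1}]. For example, for (i, j) = (0, 1) we minimise over 2 possible intermediate vertex sequences; the minimum is 6, attained along the walk 0 → 0 → 1.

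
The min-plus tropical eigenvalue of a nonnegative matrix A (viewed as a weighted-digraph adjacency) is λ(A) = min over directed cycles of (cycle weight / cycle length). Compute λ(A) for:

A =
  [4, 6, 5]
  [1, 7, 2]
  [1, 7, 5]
λ(A) = 3

Enumerate directed cycles and compute their means (weight / length). Sample:
  cycle 0 → 0: weight = 4, length = 1, mean = 4/1 ≈ 4.000
  cycle 1 → 1: weight = 7, length = 1, mean = 7/1 ≈ 7.000
  cycle 2 → 2: weight = 5, length = 1, mean = 5/1 ≈ 5.000
  cycle 0 → 1 → 0: weight = 7, length = 2, mean = 7/2 ≈ 3.500
  cycle 0 → 2 → 0: weight = 6, length = 2, mean = 6/2 ≈ 3.000
  cycle 1 → 0 → 1: weight = 7, length = 2, mean = 7/2 ≈ 3.500
Minimum mean = 3.000, attained e.g. along the cycle 0 → 2 → 0 with weight 6 and length 2. So λ(A) = 6/2 = 3.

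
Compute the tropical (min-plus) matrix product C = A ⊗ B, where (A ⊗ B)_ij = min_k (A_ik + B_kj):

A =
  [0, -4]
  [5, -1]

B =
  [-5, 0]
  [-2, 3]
A ⊗ B =
  [-6, -1]
  [-3, 2]

Apply the min-plus product entry-by-entry:
  C[0][0] = min over k of (A[0][0] + B[0][0] = 0 + -5 = -5, A[0][1] + B[1][0] = -4 + -2 = -6) = -6 (attained at k = 1)
  C[0][1] = min over k of (A[0][0] + B[0][1] = 0 + 0 = 0, A[0][1] + B[1][1] = -4 + 3 = -1) = -1 (attained at k = 1)
  C[1][0] = min over k of (A[1][0] + B[0][0] = 5 + -5 = 0, A[1][1] + B[1][0] = -1 + -2 = -3) = -3 (attained at k = 1)
  C[1][1] = min over k of (A[1][0] + B[0][1] = 5 + 0 = 5, A[1][1] + B[1][1] = -1 + 3 = 2) = 2 (attained at k = 1)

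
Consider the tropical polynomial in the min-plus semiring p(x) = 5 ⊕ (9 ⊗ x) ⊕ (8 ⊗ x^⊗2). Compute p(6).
p(6) = 5

A tropical monomial a ⊗ x^⊗i evaluates to a + i · x. Evaluating each term at x = 6:
  Term 0 contributes 5 + 0 · 6 = 5
  Term 1 contributes 9 + 1 · 6 = 15
  Term 2 contributes 8 + 2 · 6 = 20
p(6) = ⊕ of these = min[5, 15, 20] = 5.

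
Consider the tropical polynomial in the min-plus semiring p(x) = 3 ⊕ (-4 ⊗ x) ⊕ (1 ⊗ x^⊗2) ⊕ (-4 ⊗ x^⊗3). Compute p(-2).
p(-2) = -10

A tropical monomial a ⊗ x^⊗i evaluates to a + i · x. Evaluating each term at x = -2:
  Term 0 contributes 3 + 0 · -2 = 3
  Term 1 contributes -4 + 1 · -2 = -6
  Term 2 contributes 1 + 2 · -2 = -3
  Term 3 contributes -4 + 3 · -2 = -10
p(-2) = ⊕ of these = min[3, -6, -3, -10] = -10.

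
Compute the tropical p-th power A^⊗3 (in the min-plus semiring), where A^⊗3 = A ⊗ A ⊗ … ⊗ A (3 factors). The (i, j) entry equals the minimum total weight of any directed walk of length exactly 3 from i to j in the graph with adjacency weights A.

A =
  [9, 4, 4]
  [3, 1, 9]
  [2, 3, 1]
A^⊗3 =
  [7, 6, 6]
  [5, 3, 8]
  [4, 5, 3]

Each entry (A^⊗3)_ij equals the minimum over all length-3 walks i = v_0 → v_1 → … → v_3 = j of Σ_t A[v_t][v_{t+1}]. For example, for (i, j) = (0, 2) we minimise over 9 possible intermediate vertex sequences; the minimum is 6, attained along the walk 0 → 2 → 2 → 2.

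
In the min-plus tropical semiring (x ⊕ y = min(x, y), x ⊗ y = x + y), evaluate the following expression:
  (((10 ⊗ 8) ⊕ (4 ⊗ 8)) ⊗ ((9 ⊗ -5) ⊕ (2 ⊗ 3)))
(((10 ⊗ 8) ⊕ (4 ⊗ 8)) ⊗ ((9 ⊗ -5) ⊕ (2 ⊗ 3))) = 16

Expand innermost to outermost. Recall ⊕ takes the minimum of its arguments and ⊗ takes their sum. Working out the expression (((10 ⊗ 8) ⊕ (4 ⊗ 8)) ⊗ ((9 ⊗ -5) ⊕ (2 ⊗ 3))) gives 16.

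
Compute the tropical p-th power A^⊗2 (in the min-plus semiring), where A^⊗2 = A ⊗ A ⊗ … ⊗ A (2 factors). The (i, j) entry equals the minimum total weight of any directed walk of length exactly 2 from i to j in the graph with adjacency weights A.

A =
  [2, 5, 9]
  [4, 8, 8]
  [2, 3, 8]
A^⊗2 =
  [4, 7, 11]
  [6, 9, 13]
  [4, 7, 11]

Each entry (A^⊗2)_ij equals the minimum over all length-2 walks i = v_0 → v_1 → … → v_2 = j of Σ_t A[v_t][v_{t+1}]. For example, for (i, j) = (0, 2) we minimise over 3 possible intermediate vertex sequences; the minimum is 11, attained along the walk 0 → 0 → 2.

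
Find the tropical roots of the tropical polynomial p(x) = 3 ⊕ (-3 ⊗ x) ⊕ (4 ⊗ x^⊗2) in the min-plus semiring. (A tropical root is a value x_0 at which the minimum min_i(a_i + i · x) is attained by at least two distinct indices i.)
Roots: {-7, 6}

Each tropical root is a break point of the lower envelope of the lines y = a_i + i · x (there are 3 lines, with slopes 0, 1, ..., 2). Only the lines that attain the minimum somewhere contribute to roots; other lines are dominated. Here the surviving (envelope) indices are i = 2, i = 1, i = 0.
Intersections between consecutive envelope lines give the roots: for adjacent envelope indices i < j the intersection is x = (a_i − a_j) / (j − i). Reading off the sorted break points: {-7, 6}.
Verification: at each break x_0, at least two indices attain the minimum of min_i(a_i + i · x_0).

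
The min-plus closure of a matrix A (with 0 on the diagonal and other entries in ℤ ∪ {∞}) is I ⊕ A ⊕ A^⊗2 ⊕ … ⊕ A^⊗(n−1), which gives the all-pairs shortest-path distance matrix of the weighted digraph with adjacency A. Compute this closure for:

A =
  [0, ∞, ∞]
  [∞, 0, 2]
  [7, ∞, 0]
Closure =
  [0, ∞, ∞]
  [9, 0, 2]
  [7, ∞, 0]

This is the Floyd-Warshall all-pairs shortest-path computation. For each intermediate vertex k = 0, 1, …, 2, update dist[i][j] ← min(dist[i][j], dist[i][k] + dist[k][j]). The final matrix gives, for each (i, j), the minimum total weight of any directed path from i to j (possibly empty when i = j).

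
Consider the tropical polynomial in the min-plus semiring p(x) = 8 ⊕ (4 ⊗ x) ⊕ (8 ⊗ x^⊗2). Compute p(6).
p(6) = 8

A tropical monomial a ⊗ x^⊗i evaluates to a + i · x. Evaluating each term at x = 6:
  Term 0 contributes 8 + 0 · 6 = 8
  Term 1 contributes 4 + 1 · 6 = 10
  Term 2 contributes 8 + 2 · 6 = 20
p(6) = ⊕ of these = min[8, 10, 20] = 8.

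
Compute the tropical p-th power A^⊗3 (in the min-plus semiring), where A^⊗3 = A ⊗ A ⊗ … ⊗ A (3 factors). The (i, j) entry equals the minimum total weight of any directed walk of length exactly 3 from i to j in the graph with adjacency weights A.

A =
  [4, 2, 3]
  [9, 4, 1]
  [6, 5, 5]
A^⊗3 =
  [9, 8, 7]
  [11, 9, 7]
  [12, 11, 9]

Each entry (A^⊗3)_ij equals the minimum over all length-3 walks i = v_0 → v_1 → … → v_3 = j of Σ_t A[v_t][v_{t+1}]. For example, for (i, j) = (0, 2) we minimise over 9 possible intermediate vertex sequences; the minimum is 7, attained along the walk 0 → 0 → 1 → 2.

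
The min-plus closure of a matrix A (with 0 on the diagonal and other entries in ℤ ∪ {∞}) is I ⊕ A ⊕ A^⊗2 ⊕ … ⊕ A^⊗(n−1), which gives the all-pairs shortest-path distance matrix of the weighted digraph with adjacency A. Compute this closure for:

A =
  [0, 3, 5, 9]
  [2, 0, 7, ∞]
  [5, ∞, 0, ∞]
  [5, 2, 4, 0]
Closure =
  [0, 3, 5, 9]
  [2, 0, 7, 11]
  [5, 8, 0, 14]
  [4, 2, 4, 0]

This is the Floyd-Warshall all-pairs shortest-path computation. For each intermediate vertex k = 0, 1, …, 3, update dist[i][j] ← min(dist[i][j], dist[i][k] + dist[k][j]). The final matrix gives, for each (i, j), the minimum total weight of any directed path from i to j (possibly empty when i = j).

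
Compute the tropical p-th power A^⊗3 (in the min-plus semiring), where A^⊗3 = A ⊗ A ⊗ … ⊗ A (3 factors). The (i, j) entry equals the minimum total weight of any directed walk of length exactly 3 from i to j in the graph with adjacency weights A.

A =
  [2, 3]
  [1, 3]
A^⊗3 =
  [6, 7]
  [5, 6]

Each entry (A^⊗3)_ij equals the minimum over all length-3 walks i = v_0 → v_1 → … → v_3 = j of Σ_t A[v_t][v_{t+1}]. For example, for (i, j) = (0, 1) we minimise over 4 possible intermediate vertex sequences; the minimum is 7, attained along the walk 0 → 0 → 0 → 1.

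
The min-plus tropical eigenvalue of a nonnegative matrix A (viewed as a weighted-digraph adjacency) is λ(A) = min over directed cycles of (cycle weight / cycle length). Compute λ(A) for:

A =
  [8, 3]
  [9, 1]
λ(A) = 1

Enumerate directed cycles and compute their means (weight / length). Sample:
  cycle 0 → 0: weight = 8, length = 1, mean = 8/1 ≈ 8.000
  cycle 1 → 1: weight = 1, length = 1, mean = 1/1 ≈ 1.000
  cycle 0 → 1 → 0: weight = 12, length = 2, mean = 12/2 ≈ 6.000
  cycle 1 → 0 → 1: weight = 12, length = 2, mean = 12/2 ≈ 6.000
Minimum mean = 1.000, attained e.g. along the cycle 1 → 1 with weight 1 and length 1. So λ(A) = 1/1 = 1.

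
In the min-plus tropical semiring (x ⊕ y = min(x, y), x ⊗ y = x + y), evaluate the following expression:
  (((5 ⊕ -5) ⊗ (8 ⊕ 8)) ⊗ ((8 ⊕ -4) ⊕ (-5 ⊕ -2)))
(((5 ⊕ -5) ⊗ (8 ⊕ 8)) ⊗ ((8 ⊕ -4) ⊕ (-5 ⊕ -2))) = -2

Expand innermost to outermost. Recall ⊕ takes the minimum of its arguments and ⊗ takes their sum. Working out the expression (((5 ⊕ -5) ⊗ (8 ⊕ 8)) ⊗ ((8 ⊕ -4) ⊕ (-5 ⊕ -2))) gives -2.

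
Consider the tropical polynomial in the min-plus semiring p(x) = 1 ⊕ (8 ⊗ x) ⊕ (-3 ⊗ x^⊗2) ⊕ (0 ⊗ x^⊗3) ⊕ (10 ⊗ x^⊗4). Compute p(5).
p(5) = 1

A tropical monomial a ⊗ x^⊗i evaluates to a + i · x. Evaluating each term at x = 5:
  Term 0 contributes 1 + 0 · 5 = 1
  Term 1 contributes 8 + 1 · 5 = 13
  Term 2 contributes -3 + 2 · 5 = 7
  Term 3 contributes 0 + 3 · 5 = 15
  Term 4 contributes 10 + 4 · 5 = 30
p(5) = ⊕ of these = min[1, 13, 7, 15, 30] = 1.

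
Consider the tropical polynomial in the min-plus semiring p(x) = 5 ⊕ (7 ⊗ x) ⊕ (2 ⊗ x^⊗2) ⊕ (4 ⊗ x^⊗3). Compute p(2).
p(2) = 5

A tropical monomial a ⊗ x^⊗i evaluates to a + i · x. Evaluating each term at x = 2:
  Term 0 contributes 5 + 0 · 2 = 5
  Term 1 contributes 7 + 1 · 2 = 9
  Term 2 contributes 2 + 2 · 2 = 6
  Term 3 contributes 4 + 3 · 2 = 10
p(2) = ⊕ of these = min[5, 9, 6, 10] = 5.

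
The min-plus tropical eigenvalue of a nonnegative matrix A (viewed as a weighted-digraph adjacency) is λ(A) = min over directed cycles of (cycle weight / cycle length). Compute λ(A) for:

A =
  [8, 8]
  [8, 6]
λ(A) = 6

Enumerate directed cycles and compute their means (weight / length). Sample:
  cycle 0 → 0: weight = 8, length = 1, mean = 8/1 ≈ 8.000
  cycle 1 → 1: weight = 6, length = 1, mean = 6/1 ≈ 6.000
  cycle 0 → 1 → 0: weight = 16, length = 2, mean = 16/2 ≈ 8.000
  cycle 1 → 0 → 1: weight = 16, length = 2, mean = 16/2 ≈ 8.000
Minimum mean = 6.000, attained e.g. along the cycle 1 → 1 with weight 6 and length 1. So λ(A) = 6/1 = 6.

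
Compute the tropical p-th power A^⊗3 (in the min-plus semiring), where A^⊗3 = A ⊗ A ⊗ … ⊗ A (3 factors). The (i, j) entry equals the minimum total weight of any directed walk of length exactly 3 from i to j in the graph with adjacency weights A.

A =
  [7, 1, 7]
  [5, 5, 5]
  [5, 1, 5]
A^⊗3 =
  [11, 7, 11]
  [11, 11, 11]
  [11, 7, 11]

Each entry (A^⊗3)_ij equals the minimum over all length-3 walks i = v_0 → v_1 → … → v_3 = j of Σ_t A[v_t][v_{t+1}]. For example, for (i, j) = (0, 2) we minimise over 9 possible intermediate vertex sequences; the minimum is 11, attained along the walk 0 → 1 → 1 → 2.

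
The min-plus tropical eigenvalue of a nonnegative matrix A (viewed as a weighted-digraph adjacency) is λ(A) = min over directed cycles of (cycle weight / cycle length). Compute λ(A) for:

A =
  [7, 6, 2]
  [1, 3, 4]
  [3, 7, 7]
λ(A) = 5/2

Enumerate directed cycles and compute their means (weight / length). Sample:
  cycle 0 → 0: weight = 7, length = 1, mean = 7/1 ≈ 7.000
  cycle 1 → 1: weight = 3, length = 1, mean = 3/1 ≈ 3.000
  cycle 2 → 2: weight = 7, length = 1, mean = 7/1 ≈ 7.000
  cycle 0 → 1 → 0: weight = 7, length = 2, mean = 7/2 ≈ 3.500
  cycle 0 → 2 → 0: weight = 5, length = 2, mean = 5/2 ≈ 2.500
  cycle 1 → 0 → 1: weight = 7, length = 2, mean = 7/2 ≈ 3.500
Minimum mean = 2.500, attained e.g. along the cycle 0 → 2 → 0 with weight 5 and length 2. So λ(A) = 5/2 = 5/2.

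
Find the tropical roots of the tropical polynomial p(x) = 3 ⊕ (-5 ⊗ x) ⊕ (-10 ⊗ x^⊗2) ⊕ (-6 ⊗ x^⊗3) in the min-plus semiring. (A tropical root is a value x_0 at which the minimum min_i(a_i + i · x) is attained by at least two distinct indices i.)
Roots: {-4, 5, 8}

Each tropical root is a break point of the lower envelope of the lines y = a_i + i · x (there are 4 lines, with slopes 0, 1, ..., 3). Only the lines that attain the minimum somewhere contribute to roots; other lines are dominated. Here the surviving (envelope) indices are i = 3, i = 2, i = 1, i = 0.
Intersections between consecutive envelope lines give the roots: for adjacent envelope indices i < j the intersection is x = (a_i − a_j) / (j − i). Reading off the sorted break points: {-4, 5, 8}.
Verification: at each break x_0, at least two indices attain the minimum of min_i(a_i + i · x_0).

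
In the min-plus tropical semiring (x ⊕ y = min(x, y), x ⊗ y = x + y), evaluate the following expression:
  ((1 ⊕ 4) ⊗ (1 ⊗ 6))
((1 ⊕ 4) ⊗ (1 ⊗ 6)) = 8

Expand innermost to outermost. Recall ⊕ takes the minimum of its arguments and ⊗ takes their sum. Working out the expression ((1 ⊕ 4) ⊗ (1 ⊗ 6)) gives 8.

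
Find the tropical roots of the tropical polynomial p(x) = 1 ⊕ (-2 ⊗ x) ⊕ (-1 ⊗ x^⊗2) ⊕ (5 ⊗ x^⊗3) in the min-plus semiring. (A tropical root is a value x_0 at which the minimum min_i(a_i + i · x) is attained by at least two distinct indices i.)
Roots: {-6, -1, 3}

Each tropical root is a break point of the lower envelope of the lines y = a_i + i · x (there are 4 lines, with slopes 0, 1, ..., 3). Only the lines that attain the minimum somewhere contribute to roots; other lines are dominated. Here the surviving (envelope) indices are i = 3, i = 2, i = 1, i = 0.
Intersections between consecutive envelope lines give the roots: for adjacent envelope indices i < j the intersection is x = (a_i − a_j) / (j − i). Reading off the sorted break points: {-6, -1, 3}.
Verification: at each break x_0, at least two indices attain the minimum of min_i(a_i + i · x_0).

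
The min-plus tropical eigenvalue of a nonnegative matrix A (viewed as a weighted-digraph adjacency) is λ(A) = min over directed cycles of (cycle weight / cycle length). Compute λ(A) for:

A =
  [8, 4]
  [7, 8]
λ(A) = 11/2

Enumerate directed cycles and compute their means (weight / length). Sample:
  cycle 0 → 0: weight = 8, length = 1, mean = 8/1 ≈ 8.000
  cycle 1 → 1: weight = 8, length = 1, mean = 8/1 ≈ 8.000
  cycle 0 → 1 → 0: weight = 11, length = 2, mean = 11/2 ≈ 5.500
  cycle 1 → 0 → 1: weight = 11, length = 2, mean = 11/2 ≈ 5.500
Minimum mean = 5.500, attained e.g. along the cycle 0 → 1 → 0 with weight 11 and length 2. So λ(A) = 11/2 = 11/2.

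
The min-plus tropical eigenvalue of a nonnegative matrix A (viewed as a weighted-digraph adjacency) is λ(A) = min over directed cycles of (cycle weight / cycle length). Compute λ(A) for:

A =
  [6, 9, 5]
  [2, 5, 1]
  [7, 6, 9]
λ(A) = 7/2

Enumerate directed cycles and compute their means (weight / length). Sample:
  cycle 0 → 0: weight = 6, length = 1, mean = 6/1 ≈ 6.000
  cycle 1 → 1: weight = 5, length = 1, mean = 5/1 ≈ 5.000
  cycle 2 → 2: weight = 9, length = 1, mean = 9/1 ≈ 9.000
  cycle 0 → 1 → 0: weight = 11, length = 2, mean = 11/2 ≈ 5.500
  cycle 0 → 2 → 0: weight = 12, length = 2, mean = 12/2 ≈ 6.000
  cycle 1 → 0 → 1: weight = 11, length = 2, mean = 11/2 ≈ 5.500
Minimum mean = 3.500, attained e.g. along the cycle 1 → 2 → 1 with weight 7 and length 2. So λ(A) = 7/2 = 7/2.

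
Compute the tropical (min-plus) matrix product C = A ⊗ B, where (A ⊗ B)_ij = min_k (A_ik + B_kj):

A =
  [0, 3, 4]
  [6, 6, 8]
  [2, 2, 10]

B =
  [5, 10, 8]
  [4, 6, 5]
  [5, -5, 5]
A ⊗ B =
  [5, -1, 8]
  [10, 3, 11]
  [6, 5, 7]

Apply the min-plus product entry-by-entry:
  C[0][0] = min over k of (A[0][0] + B[0][0] = 0 + 5 = 5, A[0][1] + B[1][0] = 3 + 4 = 7, A[0][2] + B[2][0] = 4 + 5 = 9) = 5 (attained at k = 0)
  C[0][1] = min over k of (A[0][0] + B[0][1] = 0 + 10 = 10, A[0][1] + B[1][1] = 3 + 6 = 9, A[0][2] + B[2][1] = 4 + -5 = -1) = -1 (attained at k = 2)
  C[0][2] = min over k of (A[0][0] + B[0][2] = 0 + 8 = 8, A[0][1] + B[1][2] = 3 + 5 = 8, A[0][2] + B[2][2] = 4 + 5 = 9) = 8 (attained at k = 0)
  C[1][0] = min over k of (A[1][0] + B[0][0] = 6 + 5 = 11, A[1][1] + B[1][0] = 6 + 4 = 10, A[1][2] + B[2][0] = 8 + 5 = 13) = 10 (attained at k = 1)
  C[1][1] = min over k of (A[1][0] + B[0][1] = 6 + 10 = 16, A[1][1] + B[1][1] = 6 + 6 = 12, A[1][2] + B[2][1] = 8 + -5 = 3) = 3 (attained at k = 2)
  C[1][2] = min over k of (A[1][0] + B[0][2] = 6 + 8 = 14, A[1][1] + B[1][2] = 6 + 5 = 11, A[1][2] + B[2][2] = 8 + 5 = 13) = 11 (attained at k = 1)
  C[2][0] = min over k of (A[2][0] + B[0][0] = 2 + 5 = 7, A[2][1] + B[1][0] = 2 + 4 = 6, A[2][2] + B[2][0] = 10 + 5 = 15) = 6 (attained at k = 1)
  C[2][1] = min over k of (A[2][0] + B[0][1] = 2 + 10 = 12, A[2][1] + B[1][1] = 2 + 6 = 8, A[2][2] + B[2][1] = 10 + -5 = 5) = 5 (attained at k = 2)
  C[2][2] = min over k of (A[2][0] + B[0][2] = 2 + 8 = 10, A[2][1] + B[1][2] = 2 + 5 = 7, A[2][2] + B[2][2] = 10 + 5 = 15) = 7 (attained at k = 1)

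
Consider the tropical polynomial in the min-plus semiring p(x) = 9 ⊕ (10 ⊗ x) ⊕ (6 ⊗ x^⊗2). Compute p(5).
p(5) = 9

A tropical monomial a ⊗ x^⊗i evaluates to a + i · x. Evaluating each term at x = 5:
  Term 0 contributes 9 + 0 · 5 = 9
  Term 1 contributes 10 + 1 · 5 = 15
  Term 2 contributes 6 + 2 · 5 = 16
p(5) = ⊕ of these = min[9, 15, 16] = 9.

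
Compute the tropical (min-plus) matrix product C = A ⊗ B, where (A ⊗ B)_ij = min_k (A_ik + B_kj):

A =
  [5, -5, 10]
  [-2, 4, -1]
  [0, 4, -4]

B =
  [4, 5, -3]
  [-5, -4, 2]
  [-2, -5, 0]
A ⊗ B =
  [-10, -9, -3]
  [-3, -6, -5]
  [-6, -9, -4]

Apply the min-plus product entry-by-entry:
  C[0][0] = min over k of (A[0][0] + B[0][0] = 5 + 4 = 9, A[0][1] + B[1][0] = -5 + -5 = -10, A[0][2] + B[2][0] = 10 + -2 = 8) = -10 (attained at k = 1)
  C[0][1] = min over k of (A[0][0] + B[0][1] = 5 + 5 = 10, A[0][1] + B[1][1] = -5 + -4 = -9, A[0][2] + B[2][1] = 10 + -5 = 5) = -9 (attained at k = 1)
  C[0][2] = min over k of (A[0][0] + B[0][2] = 5 + -3 = 2, A[0][1] + B[1][2] = -5 + 2 = -3, A[0][2] + B[2][2] = 10 + 0 = 10) = -3 (attained at k = 1)
  C[1][0] = min over k of (A[1][0] + B[0][0] = -2 + 4 = 2, A[1][1] + B[1][0] = 4 + -5 = -1, A[1][2] + B[2][0] = -1 + -2 = -3) = -3 (attained at k = 2)
  C[1][1] = min over k of (A[1][0] + B[0][1] = -2 + 5 = 3, A[1][1] + B[1][1] = 4 + -4 = 0, A[1][2] + B[2][1] = -1 + -5 = -6) = -6 (attained at k = 2)
  C[1][2] = min over k of (A[1][0] + B[0][2] = -2 + -3 = -5, A[1][1] + B[1][2] = 4 + 2 = 6, A[1][2] + B[2][2] = -1 + 0 = -1) = -5 (attained at k = 0)
  C[2][0] = min over k of (A[2][0] + B[0][0] = 0 + 4 = 4, A[2][1] + B[1][0] = 4 + -5 = -1, A[2][2] + B[2][0] = -4 + -2 = -6) = -6 (attained at k = 2)
  C[2][1] = min over k of (A[2][0] + B[0][1] = 0 + 5 = 5, A[2][1] + B[1][1] = 4 + -4 = 0, A[2][2] + B[2][1] = -4 + -5 = -9) = -9 (attained at k = 2)
  C[2][2] = min over k of (A[2][0] + B[0][2] = 0 + -3 = -3, A[2][1] + B[1][2] = 4 + 2 = 6, A[2][2] + B[2][2] = -4 + 0 = -4) = -4 (attained at k = 2)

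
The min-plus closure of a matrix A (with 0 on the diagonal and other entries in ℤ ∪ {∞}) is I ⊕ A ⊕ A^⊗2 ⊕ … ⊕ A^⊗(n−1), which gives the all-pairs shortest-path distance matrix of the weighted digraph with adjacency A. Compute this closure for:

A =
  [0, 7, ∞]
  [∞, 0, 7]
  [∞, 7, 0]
Closure =
  [0, 7, 14]
  [∞, 0, 7]
  [∞, 7, 0]

This is the Floyd-Warshall all-pairs shortest-path computation. For each intermediate vertex k = 0, 1, …, 2, update dist[i][j] ← min(dist[i][j], dist[i][k] + dist[k][j]). The final matrix gives, for each (i, j), the minimum total weight of any directed path from i to j (possibly empty when i = j).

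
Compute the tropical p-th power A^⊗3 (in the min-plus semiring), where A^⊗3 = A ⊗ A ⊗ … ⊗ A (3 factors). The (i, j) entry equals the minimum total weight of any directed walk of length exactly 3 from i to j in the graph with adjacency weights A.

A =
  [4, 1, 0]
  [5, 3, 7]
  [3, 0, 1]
A^⊗3 =
  [4, 1, 2]
  [8, 5, 6]
  [5, 2, 3]

Each entry (A^⊗3)_ij equals the minimum over all length-3 walks i = v_0 → v_1 → … → v_3 = j of Σ_t A[v_t][v_{t+1}]. For example, for (i, j) = (0, 2) we minimise over 9 possible intermediate vertex sequences; the minimum is 2, attained along the walk 0 → 2 → 2 → 2.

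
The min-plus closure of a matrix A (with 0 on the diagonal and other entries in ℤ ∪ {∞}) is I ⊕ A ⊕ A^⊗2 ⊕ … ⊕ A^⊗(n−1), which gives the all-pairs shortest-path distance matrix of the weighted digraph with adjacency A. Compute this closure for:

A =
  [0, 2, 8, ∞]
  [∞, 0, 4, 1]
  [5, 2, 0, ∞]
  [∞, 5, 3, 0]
Closure =
  [0, 2, 6, 3]
  [9, 0, 4, 1]
  [5, 2, 0, 3]
  [8, 5, 3, 0]

This is the Floyd-Warshall all-pairs shortest-path computation. For each intermediate vertex k = 0, 1, …, 3, update dist[i][j] ← min(dist[i][j], dist[i][k] + dist[k][j]). The final matrix gives, for each (i, j), the minimum total weight of any directed path from i to j (possibly empty when i = j).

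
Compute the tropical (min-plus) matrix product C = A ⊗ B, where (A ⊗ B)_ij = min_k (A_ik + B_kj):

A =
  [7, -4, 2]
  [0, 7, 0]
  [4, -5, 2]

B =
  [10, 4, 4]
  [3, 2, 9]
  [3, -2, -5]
A ⊗ B =
  [-1, -2, -3]
  [3, -2, -5]
  [-2, -3, -3]

Apply the min-plus product entry-by-entry:
  C[0][0] = min over k of (A[0][0] + B[0][0] = 7 + 10 = 17, A[0][1] + B[1][0] = -4 + 3 = -1, A[0][2] + B[2][0] = 2 + 3 = 5) = -1 (attained at k = 1)
  C[0][1] = min over k of (A[0][0] + B[0][1] = 7 + 4 = 11, A[0][1] + B[1][1] = -4 + 2 = -2, A[0][2] + B[2][1] = 2 + -2 = 0) = -2 (attained at k = 1)
  C[0][2] = min over k of (A[0][0] + B[0][2] = 7 + 4 = 11, A[0][1] + B[1][2] = -4 + 9 = 5, A[0][2] + B[2][2] = 2 + -5 = -3) = -3 (attained at k = 2)
  C[1][0] = min over k of (A[1][0] + B[0][0] = 0 + 10 = 10, A[1][1] + B[1][0] = 7 + 3 = 10, A[1][2] + B[2][0] = 0 + 3 = 3) = 3 (attained at k = 2)
  C[1][1] = min over k of (A[1][0] + B[0][1] = 0 + 4 = 4, A[1][1] + B[1][1] = 7 + 2 = 9, A[1][2] + B[2][1] = 0 + -2 = -2) = -2 (attained at k = 2)
  C[1][2] = min over k of (A[1][0] + B[0][2] = 0 + 4 = 4, A[1][1] + B[1][2] = 7 + 9 = 16, A[1][2] + B[2][2] = 0 + -5 = -5) = -5 (attained at k = 2)
  C[2][0] = min over k of (A[2][0] + B[0][0] = 4 + 10 = 14, A[2][1] + B[1][0] = -5 + 3 = -2, A[2][2] + B[2][0] = 2 + 3 = 5) = -2 (attained at k = 1)
  C[2][1] = min over k of (A[2][0] + B[0][1] = 4 + 4 = 8, A[2][1] + B[1][1] = -5 + 2 = -3, A[2][2] + B[2][1] = 2 + -2 = 0) = -3 (attained at k = 1)
  C[2][2] = min over k of (A[2][0] + B[0][2] = 4 + 4 = 8, A[2][1] + B[1][2] = -5 + 9 = 4, A[2][2] + B[2][2] = 2 + -5 = -3) = -3 (attained at k = 2)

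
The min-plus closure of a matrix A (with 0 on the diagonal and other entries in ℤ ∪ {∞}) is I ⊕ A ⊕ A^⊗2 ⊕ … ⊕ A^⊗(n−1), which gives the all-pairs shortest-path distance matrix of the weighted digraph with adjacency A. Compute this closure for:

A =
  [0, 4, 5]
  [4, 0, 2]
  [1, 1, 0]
Closure =
  [0, 4, 5]
  [3, 0, 2]
  [1, 1, 0]

This is the Floyd-Warshall all-pairs shortest-path computation. For each intermediate vertex k = 0, 1, …, 2, update dist[i][j] ← min(dist[i][j], dist[i][k] + dist[k][j]). The final matrix gives, for each (i, j), the minimum total weight of any directed path from i to j (possibly empty when i = j).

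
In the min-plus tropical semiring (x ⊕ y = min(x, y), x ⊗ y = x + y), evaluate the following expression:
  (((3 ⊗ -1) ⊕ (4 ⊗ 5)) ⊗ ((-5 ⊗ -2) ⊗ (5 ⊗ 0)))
(((3 ⊗ -1) ⊕ (4 ⊗ 5)) ⊗ ((-5 ⊗ -2) ⊗ (5 ⊗ 0))) = 0

Expand innermost to outermost. Recall ⊕ takes the minimum of its arguments and ⊗ takes their sum. Working out the expression (((3 ⊗ -1) ⊕ (4 ⊗ 5)) ⊗ ((-5 ⊗ -2) ⊗ (5 ⊗ 0))) gives 0.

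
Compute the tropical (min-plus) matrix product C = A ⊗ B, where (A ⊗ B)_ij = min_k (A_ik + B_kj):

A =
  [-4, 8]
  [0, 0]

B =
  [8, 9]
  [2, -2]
A ⊗ B =
  [4, 5]
  [2, -2]

Apply the min-plus product entry-by-entry:
  C[0][0] = min over k of (A[0][0] + B[0][0] = -4 + 8 = 4, A[0][1] + B[1][0] = 8 + 2 = 10) = 4 (attained at k = 0)
  C[0][1] = min over k of (A[0][0] + B[0][1] = -4 + 9 = 5, A[0][1] + B[1][1] = 8 + -2 = 6) = 5 (attained at k = 0)
  C[1][0] = min over k of (A[1][0] + B[0][0] = 0 + 8 = 8, A[1][1] + B[1][0] = 0 + 2 = 2) = 2 (attained at k = 1)
  C[1][1] = min over k of (A[1][0] + B[0][1] = 0 + 9 = 9, A[1][1] + B[1][1] = 0 + -2 = -2) = -2 (attained at k = 1)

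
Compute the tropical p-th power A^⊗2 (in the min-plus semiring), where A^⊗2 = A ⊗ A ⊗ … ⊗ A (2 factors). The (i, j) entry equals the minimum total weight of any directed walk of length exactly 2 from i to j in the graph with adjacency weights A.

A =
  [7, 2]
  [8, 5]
A^⊗2 =
  [10, 7]
  [13, 10]

Each entry (A^⊗2)_ij equals the minimum over all length-2 walks i = v_0 → v_1 → … → v_2 = j of Σ_t A[v_t][v_{t+1}]. For example, for (i, j) = (0, 1) we minimise over 2 possible intermediate vertex sequences; the minimum is 7, attained along the walk 0 → 1 → 1.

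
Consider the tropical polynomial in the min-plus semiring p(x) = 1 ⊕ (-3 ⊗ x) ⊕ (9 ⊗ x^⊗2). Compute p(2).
p(2) = -1

A tropical monomial a ⊗ x^⊗i evaluates to a + i · x. Evaluating each term at x = 2:
  Term 0 contributes 1 + 0 · 2 = 1
  Term 1 contributes -3 + 1 · 2 = -1
  Term 2 contributes 9 + 2 · 2 = 13
p(2) = ⊕ of these = min[1, -1, 13] = -1.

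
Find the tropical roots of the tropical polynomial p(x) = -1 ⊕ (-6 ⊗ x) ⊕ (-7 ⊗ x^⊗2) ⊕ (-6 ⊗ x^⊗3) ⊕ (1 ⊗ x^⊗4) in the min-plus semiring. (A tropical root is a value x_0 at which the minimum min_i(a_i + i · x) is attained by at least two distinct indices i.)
Roots: {-7, -1, 1, 5}

Each tropical root is a break point of the lower envelope of the lines y = a_i + i · x (there are 5 lines, with slopes 0, 1, ..., 4). Only the lines that attain the minimum somewhere contribute to roots; other lines are dominated. Here the surviving (envelope) indices are i = 4, i = 3, i = 2, i = 1, i = 0.
Intersections between consecutive envelope lines give the roots: for adjacent envelope indices i < j the intersection is x = (a_i − a_j) / (j − i). Reading off the sorted break points: {-7, -1, 1, 5}.
Verification: at each break x_0, at least two indices attain the minimum of min_i(a_i + i · x_0).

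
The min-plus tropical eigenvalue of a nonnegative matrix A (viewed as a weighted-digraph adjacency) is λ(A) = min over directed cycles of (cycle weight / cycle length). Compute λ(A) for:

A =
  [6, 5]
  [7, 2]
λ(A) = 2

Enumerate directed cycles and compute their means (weight / length). Sample:
  cycle 0 → 0: weight = 6, length = 1, mean = 6/1 ≈ 6.000
  cycle 1 → 1: weight = 2, length = 1, mean = 2/1 ≈ 2.000
  cycle 0 → 1 → 0: weight = 12, length = 2, mean = 12/2 ≈ 6.000
  cycle 1 → 0 → 1: weight = 12, length = 2, mean = 12/2 ≈ 6.000
Minimum mean = 2.000, attained e.g. along the cycle 1 → 1 with weight 2 and length 1. So λ(A) = 2/1 = 2.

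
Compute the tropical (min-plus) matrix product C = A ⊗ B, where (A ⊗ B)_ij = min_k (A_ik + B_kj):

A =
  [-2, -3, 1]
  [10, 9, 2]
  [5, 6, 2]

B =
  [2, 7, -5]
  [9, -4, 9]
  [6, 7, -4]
A ⊗ B =
  [0, -7, -7]
  [8, 5, -2]
  [7, 2, -2]

Apply the min-plus product entry-by-entry:
  C[0][0] = min over k of (A[0][0] + B[0][0] = -2 + 2 = 0, A[0][1] + B[1][0] = -3 + 9 = 6, A[0][2] + B[2][0] = 1 + 6 = 7) = 0 (attained at k = 0)
  C[0][1] = min over k of (A[0][0] + B[0][1] = -2 + 7 = 5, A[0][1] + B[1][1] = -3 + -4 = -7, A[0][2] + B[2][1] = 1 + 7 = 8) = -7 (attained at k = 1)
  C[0][2] = min over k of (A[0][0] + B[0][2] = -2 + -5 = -7, A[0][1] + B[1][2] = -3 + 9 = 6, A[0][2] + B[2][2] = 1 + -4 = -3) = -7 (attained at k = 0)
  C[1][0] = min over k of (A[1][0] + B[0][0] = 10 + 2 = 12, A[1][1] + B[1][0] = 9 + 9 = 18, A[1][2] + B[2][0] = 2 + 6 = 8) = 8 (attained at k = 2)
  C[1][1] = min over k of (A[1][0] + B[0][1] = 10 + 7 = 17, A[1][1] + B[1][1] = 9 + -4 = 5, A[1][2] + B[2][1] = 2 + 7 = 9) = 5 (attained at k = 1)
  C[1][2] = min over k of (A[1][0] + B[0][2] = 10 + -5 = 5, A[1][1] + B[1][2] = 9 + 9 = 18, A[1][2] + B[2][2] = 2 + -4 = -2) = -2 (attained at k = 2)
  C[2][0] = min over k of (A[2][0] + B[0][0] = 5 + 2 = 7, A[2][1] + B[1][0] = 6 + 9 = 15, A[2][2] + B[2][0] = 2 + 6 = 8) = 7 (attained at k = 0)
  C[2][1] = min over k of (A[2][0] + B[0][1] = 5 + 7 = 12, A[2][1] + B[1][1] = 6 + -4 = 2, A[2][2] + B[2][1] = 2 + 7 = 9) = 2 (attained at k = 1)
  C[2][2] = min over k of (A[2][0] + B[0][2] = 5 + -5 = 0, A[2][1] + B[1][2] = 6 + 9 = 15, A[2][2] + B[2][2] = 2 + -4 = -2) = -2 (attained at k = 2)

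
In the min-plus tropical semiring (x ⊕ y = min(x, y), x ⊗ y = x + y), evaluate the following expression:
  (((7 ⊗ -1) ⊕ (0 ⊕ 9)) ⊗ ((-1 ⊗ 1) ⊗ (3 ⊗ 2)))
(((7 ⊗ -1) ⊕ (0 ⊕ 9)) ⊗ ((-1 ⊗ 1) ⊗ (3 ⊗ 2))) = 5

Expand innermost to outermost. Recall ⊕ takes the minimum of its arguments and ⊗ takes their sum. Working out the expression (((7 ⊗ -1) ⊕ (0 ⊕ 9)) ⊗ ((-1 ⊗ 1) ⊗ (3 ⊗ 2))) gives 5.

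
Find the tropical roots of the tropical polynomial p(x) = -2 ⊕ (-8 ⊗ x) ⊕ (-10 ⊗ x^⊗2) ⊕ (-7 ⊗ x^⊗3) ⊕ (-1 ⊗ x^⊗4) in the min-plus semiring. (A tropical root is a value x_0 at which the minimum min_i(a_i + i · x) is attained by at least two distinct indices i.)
Roots: {-6, -3, 2, 6}

Each tropical root is a break point of the lower envelope of the lines y = a_i + i · x (there are 5 lines, with slopes 0, 1, ..., 4). Only the lines that attain the minimum somewhere contribute to roots; other lines are dominated. Here the surviving (envelope) indices are i = 4, i = 3, i = 2, i = 1, i = 0.
Intersections between consecutive envelope lines give the roots: for adjacent envelope indices i < j the intersection is x = (a_i − a_j) / (j − i). Reading off the sorted break points: {-6, -3, 2, 6}.
Verification: at each break x_0, at least two indices attain the minimum of min_i(a_i + i · x_0).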